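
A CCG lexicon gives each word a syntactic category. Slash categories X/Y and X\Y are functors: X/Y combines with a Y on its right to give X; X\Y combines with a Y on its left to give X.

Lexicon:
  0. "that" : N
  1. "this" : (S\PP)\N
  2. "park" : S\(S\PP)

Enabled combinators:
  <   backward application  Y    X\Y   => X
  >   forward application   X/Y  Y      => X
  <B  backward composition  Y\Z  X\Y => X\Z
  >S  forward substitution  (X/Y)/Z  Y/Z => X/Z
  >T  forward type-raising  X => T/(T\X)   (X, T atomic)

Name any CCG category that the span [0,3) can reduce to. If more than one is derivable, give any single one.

[0,3] S   <
  [0,2] S\PP   <
    [0,1] "that" : N
    [1,2] "this" : (S\PP)\N
  [2,3] "park" : S\(S\PP)

S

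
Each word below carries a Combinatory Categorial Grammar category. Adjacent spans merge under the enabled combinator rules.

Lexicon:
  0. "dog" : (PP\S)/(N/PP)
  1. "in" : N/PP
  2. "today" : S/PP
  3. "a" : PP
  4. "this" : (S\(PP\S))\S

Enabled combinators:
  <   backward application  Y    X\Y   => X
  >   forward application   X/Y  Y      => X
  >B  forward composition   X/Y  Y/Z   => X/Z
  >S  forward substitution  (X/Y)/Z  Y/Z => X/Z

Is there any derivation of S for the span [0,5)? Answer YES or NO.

[0,5] S   <
  [0,2] PP\S   >
    [0,1] "dog" : (PP\S)/(N/PP)
    [1,2] "in" : N/PP
  [2,5] S\(PP\S)   <
    [2,4] S   >
      [2,3] "today" : S/PP
      [3,4] "a" : PP
    [4,5] "this" : (S\(PP\S))\S

YES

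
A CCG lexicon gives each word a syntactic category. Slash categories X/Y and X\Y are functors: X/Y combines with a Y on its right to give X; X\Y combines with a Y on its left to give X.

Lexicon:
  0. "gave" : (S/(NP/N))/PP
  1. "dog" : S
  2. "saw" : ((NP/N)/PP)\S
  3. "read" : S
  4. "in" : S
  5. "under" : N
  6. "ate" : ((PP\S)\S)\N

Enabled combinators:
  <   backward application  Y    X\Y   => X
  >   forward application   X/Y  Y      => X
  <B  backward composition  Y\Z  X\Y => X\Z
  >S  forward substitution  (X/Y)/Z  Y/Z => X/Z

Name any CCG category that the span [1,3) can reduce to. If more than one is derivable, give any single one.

[0,7] S   >
  [0,3] S/PP   >S
    [0,1] "gave" : (S/(NP/N))/PP
    [1,3] (NP/N)/PP   <
      [1,2] "dog" : S
      [2,3] "saw" : ((NP/N)/PP)\S
  [3,7] PP   <
    [3,4] "read" : S
    [4,7] PP\S   <
      [4,5] "in" : S
      [5,7] (PP\S)\S   <
        [5,6] "under" : N
        [6,7] "ate" : ((PP\S)\S)\N

(NP/N)/PP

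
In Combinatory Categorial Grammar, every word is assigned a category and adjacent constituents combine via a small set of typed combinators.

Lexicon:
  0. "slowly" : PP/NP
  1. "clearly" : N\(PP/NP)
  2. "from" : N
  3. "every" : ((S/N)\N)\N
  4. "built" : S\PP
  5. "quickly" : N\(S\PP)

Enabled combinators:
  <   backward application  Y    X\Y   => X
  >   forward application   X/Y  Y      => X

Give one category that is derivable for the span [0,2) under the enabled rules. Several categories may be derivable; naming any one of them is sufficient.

N

[0,6] S   >
  [0,4] S/N   <
    [0,2] N   <
      [0,1] "slowly" : PP/NP
      [1,2] "clearly" : N\(PP/NP)
    [2,4] (S/N)\N   <
      [2,3] "from" : N
      [3,4] "every" : ((S/N)\N)\N
  [4,6] N   <
    [4,5] "built" : S\PP
    [5,6] "quickly" : N\(S\PP)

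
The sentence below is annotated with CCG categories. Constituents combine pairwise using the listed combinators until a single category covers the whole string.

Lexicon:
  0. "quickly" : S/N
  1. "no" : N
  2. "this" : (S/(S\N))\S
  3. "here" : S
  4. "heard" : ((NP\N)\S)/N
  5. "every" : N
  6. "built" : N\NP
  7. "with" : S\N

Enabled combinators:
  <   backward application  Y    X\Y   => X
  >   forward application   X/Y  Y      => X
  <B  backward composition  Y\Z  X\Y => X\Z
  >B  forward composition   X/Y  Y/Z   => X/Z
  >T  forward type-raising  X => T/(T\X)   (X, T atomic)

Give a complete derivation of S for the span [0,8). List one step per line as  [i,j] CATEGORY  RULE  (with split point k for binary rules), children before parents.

[0,1] S/N  lex  "quickly"
[1,2] N  lex  "no"
[0,2] S  >  k=1
[2,3] (S/(S\N))\S  lex  "this"
[0,3] S/(S\N)  <  k=2
[3,4] S  lex  "here"
[4,5] ((NP\N)\S)/N  lex  "heard"
[5,6] N  lex  "every"
[4,6] (NP\N)\S  >  k=5
[3,6] NP\N  <  k=4
[6,7] N\NP  lex  "built"
[7,8] S\N  lex  "with"
[6,8] S\NP  <B  k=7
[3,8] S\N  <B  k=6
[0,8] S  >  k=3

[0,8] S   >
  [0,3] S/(S\N)   <
    [0,2] S   >
      [0,1] "quickly" : S/N
      [1,2] "no" : N
    [2,3] "this" : (S/(S\N))\S
  [3,8] S\N   <B
    [3,6] NP\N   <
      [3,4] "here" : S
      [4,6] (NP\N)\S   >
        [4,5] "heard" : ((NP\N)\S)/N
        [5,6] "every" : N
    [6,8] S\NP   <B
      [6,7] "built" : N\NP
      [7,8] "with" : S\N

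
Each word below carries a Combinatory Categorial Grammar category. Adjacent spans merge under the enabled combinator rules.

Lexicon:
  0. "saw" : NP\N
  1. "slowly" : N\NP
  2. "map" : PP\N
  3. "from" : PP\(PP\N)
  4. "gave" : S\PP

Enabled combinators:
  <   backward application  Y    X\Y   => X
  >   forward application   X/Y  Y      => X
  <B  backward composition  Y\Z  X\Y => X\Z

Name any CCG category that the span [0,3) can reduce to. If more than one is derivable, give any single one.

PP\N

[0,5] S   <
  [0,4] PP   <
    [0,3] PP\N   <B
      [0,1] "saw" : NP\N
      [1,3] PP\NP   <B
        [1,2] "slowly" : N\NP
        [2,3] "map" : PP\N
    [3,4] "from" : PP\(PP\N)
  [4,5] "gave" : S\PP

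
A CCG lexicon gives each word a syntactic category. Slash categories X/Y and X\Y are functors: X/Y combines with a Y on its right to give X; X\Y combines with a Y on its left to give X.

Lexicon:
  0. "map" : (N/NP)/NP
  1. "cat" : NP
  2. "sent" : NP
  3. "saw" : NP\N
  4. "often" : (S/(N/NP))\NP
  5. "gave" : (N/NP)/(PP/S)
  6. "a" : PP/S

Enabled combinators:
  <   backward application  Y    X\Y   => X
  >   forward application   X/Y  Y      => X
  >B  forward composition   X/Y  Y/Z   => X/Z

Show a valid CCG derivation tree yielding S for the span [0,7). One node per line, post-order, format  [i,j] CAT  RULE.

[0,1] (N/NP)/NP  lex  "map"
[1,2] NP  lex  "cat"
[0,2] N/NP  >  k=1
[2,3] NP  lex  "sent"
[0,3] N  >  k=2
[3,4] NP\N  lex  "saw"
[0,4] NP  <  k=3
[4,5] (S/(N/NP))\NP  lex  "often"
[0,5] S/(N/NP)  <  k=4
[5,6] (N/NP)/(PP/S)  lex  "gave"
[6,7] PP/S  lex  "a"
[5,7] N/NP  >  k=6
[0,7] S  >  k=5

[0,7] S   >
  [0,5] S/(N/NP)   <
    [0,4] NP   <
      [0,3] N   >
        [0,2] N/NP   >
          [0,1] "map" : (N/NP)/NP
          [1,2] "cat" : NP
        [2,3] "sent" : NP
      [3,4] "saw" : NP\N
    [4,5] "often" : (S/(N/NP))\NP
  [5,7] N/NP   >
    [5,6] "gave" : (N/NP)/(PP/S)
    [6,7] "a" : PP/S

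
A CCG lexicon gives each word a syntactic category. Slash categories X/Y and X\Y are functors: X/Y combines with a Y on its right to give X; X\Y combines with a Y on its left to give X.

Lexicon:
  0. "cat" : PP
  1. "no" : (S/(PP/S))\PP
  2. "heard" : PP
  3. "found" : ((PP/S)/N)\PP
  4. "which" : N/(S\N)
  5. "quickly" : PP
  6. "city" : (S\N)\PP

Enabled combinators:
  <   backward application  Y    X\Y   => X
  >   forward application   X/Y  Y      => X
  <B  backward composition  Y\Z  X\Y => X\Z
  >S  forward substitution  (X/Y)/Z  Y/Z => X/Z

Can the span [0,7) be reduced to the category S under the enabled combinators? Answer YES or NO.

[0,7] S   >
  [0,2] S/(PP/S)   <
    [0,1] "cat" : PP
    [1,2] "no" : (S/(PP/S))\PP
  [2,7] PP/S   >
    [2,4] (PP/S)/N   <
      [2,3] "heard" : PP
      [3,4] "found" : ((PP/S)/N)\PP
    [4,7] N   >
      [4,5] "which" : N/(S\N)
      [5,7] S\N   <
        [5,6] "quickly" : PP
        [6,7] "city" : (S\N)\PP

YES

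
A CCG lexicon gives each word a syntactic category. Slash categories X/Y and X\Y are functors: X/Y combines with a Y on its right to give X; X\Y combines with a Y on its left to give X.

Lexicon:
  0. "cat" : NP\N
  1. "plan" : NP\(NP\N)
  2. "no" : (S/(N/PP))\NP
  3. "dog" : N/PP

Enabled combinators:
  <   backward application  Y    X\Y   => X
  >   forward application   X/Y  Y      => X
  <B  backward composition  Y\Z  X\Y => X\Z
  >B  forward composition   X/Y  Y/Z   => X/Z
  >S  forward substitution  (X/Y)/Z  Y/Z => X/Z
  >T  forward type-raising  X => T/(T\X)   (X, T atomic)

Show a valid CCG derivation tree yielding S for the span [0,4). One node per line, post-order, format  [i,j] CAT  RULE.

[0,1] NP\N  lex  "cat"
[1,2] NP\(NP\N)  lex  "plan"
[0,2] NP  <  k=1
[2,3] (S/(N/PP))\NP  lex  "no"
[0,3] S/(N/PP)  <  k=2
[3,4] N/PP  lex  "dog"
[0,4] S  >  k=3

[0,4] S   >
  [0,3] S/(N/PP)   <
    [0,2] NP   <
      [0,1] "cat" : NP\N
      [1,2] "plan" : NP\(NP\N)
    [2,3] "no" : (S/(N/PP))\NP
  [3,4] "dog" : N/PP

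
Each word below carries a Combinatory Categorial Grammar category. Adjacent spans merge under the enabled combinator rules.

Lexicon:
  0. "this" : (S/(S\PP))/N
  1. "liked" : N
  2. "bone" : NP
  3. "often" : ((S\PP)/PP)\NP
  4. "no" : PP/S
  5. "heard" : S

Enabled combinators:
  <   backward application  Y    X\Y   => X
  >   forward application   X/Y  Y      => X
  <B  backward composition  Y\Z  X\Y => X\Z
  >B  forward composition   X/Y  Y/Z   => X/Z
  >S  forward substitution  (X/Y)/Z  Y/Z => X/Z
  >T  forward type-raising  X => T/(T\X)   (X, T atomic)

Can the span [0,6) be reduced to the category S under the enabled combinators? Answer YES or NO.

[0,6] S   >
  [0,4] S/PP   >B
    [0,2] S/(S\PP)   >
      [0,1] "this" : (S/(S\PP))/N
      [1,2] "liked" : N
    [2,4] (S\PP)/PP   <
      [2,3] "bone" : NP
      [3,4] "often" : ((S\PP)/PP)\NP
  [4,6] PP   >
    [4,5] "no" : PP/S
    [5,6] "heard" : S

YES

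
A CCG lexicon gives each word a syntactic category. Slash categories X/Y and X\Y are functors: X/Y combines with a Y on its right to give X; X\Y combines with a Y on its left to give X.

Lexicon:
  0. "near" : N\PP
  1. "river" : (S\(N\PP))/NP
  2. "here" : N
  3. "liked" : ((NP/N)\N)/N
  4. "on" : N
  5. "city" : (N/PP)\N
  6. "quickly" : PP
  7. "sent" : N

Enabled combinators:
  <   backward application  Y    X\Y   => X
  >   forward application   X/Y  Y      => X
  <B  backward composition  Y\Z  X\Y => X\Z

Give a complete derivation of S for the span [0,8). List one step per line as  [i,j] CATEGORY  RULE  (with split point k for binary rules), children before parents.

[0,1] N\PP  lex  "near"
[1,2] (S\(N\PP))/NP  lex  "river"
[2,3] N  lex  "here"
[3,4] ((NP/N)\N)/N  lex  "liked"
[4,5] N  lex  "on"
[5,6] (N/PP)\N  lex  "city"
[4,6] N/PP  <  k=5
[6,7] PP  lex  "quickly"
[4,7] N  >  k=6
[3,7] (NP/N)\N  >  k=4
[2,7] NP/N  <  k=3
[7,8] N  lex  "sent"
[2,8] NP  >  k=7
[1,8] S\(N\PP)  >  k=2
[0,8] S  <  k=1

[0,8] S   <
  [0,1] "near" : N\PP
  [1,8] S\(N\PP)   >
    [1,2] "river" : (S\(N\PP))/NP
    [2,8] NP   >
      [2,7] NP/N   <
        [2,3] "here" : N
        [3,7] (NP/N)\N   >
          [3,4] "liked" : ((NP/N)\N)/N
          [4,7] N   >
            [4,6] N/PP   <
              [4,5] "on" : N
              [5,6] "city" : (N/PP)\N
            [6,7] "quickly" : PP
      [7,8] "sent" : N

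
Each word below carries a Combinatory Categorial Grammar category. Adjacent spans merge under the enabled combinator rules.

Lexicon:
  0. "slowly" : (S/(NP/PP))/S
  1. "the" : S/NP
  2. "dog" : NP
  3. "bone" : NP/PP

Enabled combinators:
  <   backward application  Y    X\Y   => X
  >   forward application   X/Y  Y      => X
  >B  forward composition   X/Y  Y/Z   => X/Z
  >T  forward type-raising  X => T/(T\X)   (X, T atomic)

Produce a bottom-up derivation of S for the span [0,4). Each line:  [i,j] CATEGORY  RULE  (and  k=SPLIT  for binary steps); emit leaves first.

[0,1] (S/(NP/PP))/S  lex  "slowly"
[1,2] S/NP  lex  "the"
[2,3] NP  lex  "dog"
[1,3] S  >  k=2
[0,3] S/(NP/PP)  >  k=1
[3,4] NP/PP  lex  "bone"
[0,4] S  >  k=3

[0,4] S   >
  [0,3] S/(NP/PP)   >
    [0,1] "slowly" : (S/(NP/PP))/S
    [1,3] S   >
      [1,2] "the" : S/NP
      [2,3] "dog" : NP
  [3,4] "bone" : NP/PP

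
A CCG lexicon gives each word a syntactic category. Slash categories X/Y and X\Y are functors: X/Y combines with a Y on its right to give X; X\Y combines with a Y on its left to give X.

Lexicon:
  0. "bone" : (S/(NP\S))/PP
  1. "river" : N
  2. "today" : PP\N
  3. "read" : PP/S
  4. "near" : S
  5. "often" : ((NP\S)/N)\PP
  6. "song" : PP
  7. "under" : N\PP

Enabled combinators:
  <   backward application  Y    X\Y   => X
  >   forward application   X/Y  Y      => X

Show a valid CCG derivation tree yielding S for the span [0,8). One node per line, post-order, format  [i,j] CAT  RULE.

[0,8] S   >
  [0,3] S/(NP\S)   >
    [0,1] "bone" : (S/(NP\S))/PP
    [1,3] PP   <
      [1,2] "river" : N
      [2,3] "today" : PP\N
  [3,8] NP\S   >
    [3,6] (NP\S)/N   <
      [3,5] PP   >
        [3,4] "read" : PP/S
        [4,5] "near" : S
      [5,6] "often" : ((NP\S)/N)\PP
    [6,8] N   <
      [6,7] "song" : PP
      [7,8] "under" : N\PP

[0,1] (S/(NP\S))/PP  lex  "bone"
[1,2] N  lex  "river"
[2,3] PP\N  lex  "today"
[1,3] PP  <  k=2
[0,3] S/(NP\S)  >  k=1
[3,4] PP/S  lex  "read"
[4,5] S  lex  "near"
[3,5] PP  >  k=4
[5,6] ((NP\S)/N)\PP  lex  "often"
[3,6] (NP\S)/N  <  k=5
[6,7] PP  lex  "song"
[7,8] N\PP  lex  "under"
[6,8] N  <  k=7
[3,8] NP\S  >  k=6
[0,8] S  >  k=3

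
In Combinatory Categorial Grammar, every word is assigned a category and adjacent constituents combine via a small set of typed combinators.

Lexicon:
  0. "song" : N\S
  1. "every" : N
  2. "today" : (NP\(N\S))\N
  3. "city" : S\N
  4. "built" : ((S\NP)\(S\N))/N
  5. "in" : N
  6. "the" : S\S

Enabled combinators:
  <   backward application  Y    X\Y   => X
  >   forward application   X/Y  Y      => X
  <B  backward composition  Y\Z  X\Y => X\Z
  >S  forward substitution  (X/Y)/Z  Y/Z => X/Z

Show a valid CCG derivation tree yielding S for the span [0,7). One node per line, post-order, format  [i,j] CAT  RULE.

[0,7] S   <
  [0,3] NP   <
    [0,1] "song" : N\S
    [1,3] NP\(N\S)   <
      [1,2] "every" : N
      [2,3] "today" : (NP\(N\S))\N
  [3,7] S\NP   <B
    [3,6] S\NP   <
      [3,4] "city" : S\N
      [4,6] (S\NP)\(S\N)   >
        [4,5] "built" : ((S\NP)\(S\N))/N
        [5,6] "in" : N
    [6,7] "the" : S\S

[0,1] N\S  lex  "song"
[1,2] N  lex  "every"
[2,3] (NP\(N\S))\N  lex  "today"
[1,3] NP\(N\S)  <  k=2
[0,3] NP  <  k=1
[3,4] S\N  lex  "city"
[4,5] ((S\NP)\(S\N))/N  lex  "built"
[5,6] N  lex  "in"
[4,6] (S\NP)\(S\N)  >  k=5
[3,6] S\NP  <  k=4
[6,7] S\S  lex  "the"
[3,7] S\NP  <B  k=6
[0,7] S  <  k=3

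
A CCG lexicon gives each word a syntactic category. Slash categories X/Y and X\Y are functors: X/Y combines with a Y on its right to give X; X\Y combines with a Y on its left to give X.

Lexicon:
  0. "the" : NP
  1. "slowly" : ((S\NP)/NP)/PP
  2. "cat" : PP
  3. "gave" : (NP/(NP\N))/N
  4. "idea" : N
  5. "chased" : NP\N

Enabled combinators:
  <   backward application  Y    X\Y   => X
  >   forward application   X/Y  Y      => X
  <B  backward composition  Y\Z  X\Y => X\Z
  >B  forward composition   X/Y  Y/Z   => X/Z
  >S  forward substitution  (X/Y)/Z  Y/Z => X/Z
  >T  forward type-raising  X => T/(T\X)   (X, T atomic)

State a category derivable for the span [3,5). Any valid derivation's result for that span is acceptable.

NP/(NP\N)

[0,6] S   <
  [0,1] "the" : NP
  [1,6] S\NP   >
    [1,3] (S\NP)/NP   >
      [1,2] "slowly" : ((S\NP)/NP)/PP
      [2,3] "cat" : PP
    [3,6] NP   >
      [3,5] NP/(NP\N)   >
        [3,4] "gave" : (NP/(NP\N))/N
        [4,5] "idea" : N
      [5,6] "chased" : NP\N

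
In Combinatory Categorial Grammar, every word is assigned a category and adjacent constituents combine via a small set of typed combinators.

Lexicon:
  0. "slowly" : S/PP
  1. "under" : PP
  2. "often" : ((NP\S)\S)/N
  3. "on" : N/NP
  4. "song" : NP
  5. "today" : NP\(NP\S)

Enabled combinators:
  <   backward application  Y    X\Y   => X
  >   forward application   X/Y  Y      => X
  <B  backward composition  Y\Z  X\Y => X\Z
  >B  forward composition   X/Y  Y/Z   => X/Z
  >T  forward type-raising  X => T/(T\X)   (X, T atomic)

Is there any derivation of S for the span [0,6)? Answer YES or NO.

S/PP PP ((NP\S)\S)/N N/NP NP NP\(NP\S)
CKY chart[0,6] = {N/(N\NP), NP, NP/(NP\NP), PP/(PP\NP), S/(S\NP)}; S ∉ chart

NO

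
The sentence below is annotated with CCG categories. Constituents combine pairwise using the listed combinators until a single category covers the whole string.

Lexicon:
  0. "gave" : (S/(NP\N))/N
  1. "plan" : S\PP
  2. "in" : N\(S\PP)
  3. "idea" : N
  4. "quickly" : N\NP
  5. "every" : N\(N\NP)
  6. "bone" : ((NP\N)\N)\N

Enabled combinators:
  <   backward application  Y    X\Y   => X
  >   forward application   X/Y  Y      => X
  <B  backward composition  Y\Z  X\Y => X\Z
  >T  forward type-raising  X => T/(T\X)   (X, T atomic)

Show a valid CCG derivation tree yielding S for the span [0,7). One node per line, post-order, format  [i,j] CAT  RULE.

[0,1] (S/(NP\N))/N  lex  "gave"
[1,2] S\PP  lex  "plan"
[2,3] N\(S\PP)  lex  "in"
[1,3] N  <  k=2
[0,3] S/(NP\N)  >  k=1
[3,4] N  lex  "idea"
[4,5] N\NP  lex  "quickly"
[5,6] N\(N\NP)  lex  "every"
[4,6] N  <  k=5
[6,7] ((NP\N)\N)\N  lex  "bone"
[4,7] (NP\N)\N  <  k=6
[3,7] NP\N  <  k=4
[0,7] S  >  k=3

[0,7] S   >
  [0,3] S/(NP\N)   >
    [0,1] "gave" : (S/(NP\N))/N
    [1,3] N   <
      [1,2] "plan" : S\PP
      [2,3] "in" : N\(S\PP)
  [3,7] NP\N   <
    [3,4] "idea" : N
    [4,7] (NP\N)\N   <
      [4,6] N   <
        [4,5] "quickly" : N\NP
        [5,6] "every" : N\(N\NP)
      [6,7] "bone" : ((NP\N)\N)\N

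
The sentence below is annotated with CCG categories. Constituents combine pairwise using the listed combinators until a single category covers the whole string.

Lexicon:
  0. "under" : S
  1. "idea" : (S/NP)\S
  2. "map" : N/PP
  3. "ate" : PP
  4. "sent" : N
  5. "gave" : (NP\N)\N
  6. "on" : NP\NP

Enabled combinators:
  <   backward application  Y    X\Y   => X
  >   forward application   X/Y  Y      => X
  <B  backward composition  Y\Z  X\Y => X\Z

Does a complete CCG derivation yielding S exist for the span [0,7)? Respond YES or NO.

YES

[0,7] S   >
  [0,2] S/NP   <
    [0,1] "under" : S
    [1,2] "idea" : (S/NP)\S
  [2,7] NP   <
    [2,4] N   >
      [2,3] "map" : N/PP
      [3,4] "ate" : PP
    [4,7] NP\N   <B
      [4,6] NP\N   <
        [4,5] "sent" : N
        [5,6] "gave" : (NP\N)\N
      [6,7] "on" : NP\NP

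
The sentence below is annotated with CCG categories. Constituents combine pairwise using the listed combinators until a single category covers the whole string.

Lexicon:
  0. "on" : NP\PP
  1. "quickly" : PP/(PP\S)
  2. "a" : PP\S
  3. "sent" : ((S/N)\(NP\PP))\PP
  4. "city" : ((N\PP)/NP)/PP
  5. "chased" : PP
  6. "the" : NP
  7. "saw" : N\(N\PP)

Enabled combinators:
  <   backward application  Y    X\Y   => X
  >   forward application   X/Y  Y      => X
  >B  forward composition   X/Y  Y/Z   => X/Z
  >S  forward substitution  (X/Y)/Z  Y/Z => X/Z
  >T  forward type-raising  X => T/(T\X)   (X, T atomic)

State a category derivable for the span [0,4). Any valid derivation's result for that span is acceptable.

[0,8] S   >
  [0,4] S/N   <
    [0,1] "on" : NP\PP
    [1,4] (S/N)\(NP\PP)   <
      [1,3] PP   >
        [1,2] "quickly" : PP/(PP\S)
        [2,3] "a" : PP\S
      [3,4] "sent" : ((S/N)\(NP\PP))\PP
  [4,8] N   <
    [4,7] N\PP   >
      [4,6] (N\PP)/NP   >
        [4,5] "city" : ((N\PP)/NP)/PP
        [5,6] "chased" : PP
      [6,7] "the" : NP
    [7,8] "saw" : N\(N\PP)

S/N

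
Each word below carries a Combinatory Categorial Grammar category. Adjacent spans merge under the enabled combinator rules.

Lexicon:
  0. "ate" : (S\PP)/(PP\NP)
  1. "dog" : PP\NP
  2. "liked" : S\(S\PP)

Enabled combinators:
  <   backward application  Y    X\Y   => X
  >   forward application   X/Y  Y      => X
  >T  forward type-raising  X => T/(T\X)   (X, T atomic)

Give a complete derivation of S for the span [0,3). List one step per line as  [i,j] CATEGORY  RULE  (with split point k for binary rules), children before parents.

[0,3] S   <
  [0,2] S\PP   >
    [0,1] "ate" : (S\PP)/(PP\NP)
    [1,2] "dog" : PP\NP
  [2,3] "liked" : S\(S\PP)

[0,1] (S\PP)/(PP\NP)  lex  "ate"
[1,2] PP\NP  lex  "dog"
[0,2] S\PP  >  k=1
[2,3] S\(S\PP)  lex  "liked"
[0,3] S  <  k=2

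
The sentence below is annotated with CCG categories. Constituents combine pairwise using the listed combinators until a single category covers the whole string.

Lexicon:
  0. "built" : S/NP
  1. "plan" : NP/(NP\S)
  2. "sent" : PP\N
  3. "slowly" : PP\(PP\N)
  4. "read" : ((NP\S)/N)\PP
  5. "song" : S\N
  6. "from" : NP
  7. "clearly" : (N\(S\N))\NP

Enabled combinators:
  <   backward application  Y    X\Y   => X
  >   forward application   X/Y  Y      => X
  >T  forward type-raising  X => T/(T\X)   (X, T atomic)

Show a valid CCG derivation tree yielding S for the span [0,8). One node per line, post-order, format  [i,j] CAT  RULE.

[0,8] S   >
  [0,1] "built" : S/NP
  [1,8] NP   >
    [1,2] "plan" : NP/(NP\S)
    [2,8] NP\S   >
      [2,5] (NP\S)/N   <
        [2,4] PP   <
          [2,3] "sent" : PP\N
          [3,4] "slowly" : PP\(PP\N)
        [4,5] "read" : ((NP\S)/N)\PP
      [5,8] N   <
        [5,6] "song" : S\N
        [6,8] N\(S\N)   <
          [6,7] "from" : NP
          [7,8] "clearly" : (N\(S\N))\NP

[0,1] S/NP  lex  "built"
[1,2] NP/(NP\S)  lex  "plan"
[2,3] PP\N  lex  "sent"
[3,4] PP\(PP\N)  lex  "slowly"
[2,4] PP  <  k=3
[4,5] ((NP\S)/N)\PP  lex  "read"
[2,5] (NP\S)/N  <  k=4
[5,6] S\N  lex  "song"
[6,7] NP  lex  "from"
[7,8] (N\(S\N))\NP  lex  "clearly"
[6,8] N\(S\N)  <  k=7
[5,8] N  <  k=6
[2,8] NP\S  >  k=5
[1,8] NP  >  k=2
[0,8] S  >  k=1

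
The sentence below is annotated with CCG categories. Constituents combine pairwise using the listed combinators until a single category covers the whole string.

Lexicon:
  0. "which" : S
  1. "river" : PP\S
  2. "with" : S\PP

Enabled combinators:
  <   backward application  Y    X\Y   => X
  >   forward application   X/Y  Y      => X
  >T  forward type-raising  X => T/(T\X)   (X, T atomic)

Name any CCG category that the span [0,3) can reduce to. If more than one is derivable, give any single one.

[0,3] S   <
  [0,2] PP   <
    [0,1] "which" : S
    [1,2] "river" : PP\S
  [2,3] "with" : S\PP

S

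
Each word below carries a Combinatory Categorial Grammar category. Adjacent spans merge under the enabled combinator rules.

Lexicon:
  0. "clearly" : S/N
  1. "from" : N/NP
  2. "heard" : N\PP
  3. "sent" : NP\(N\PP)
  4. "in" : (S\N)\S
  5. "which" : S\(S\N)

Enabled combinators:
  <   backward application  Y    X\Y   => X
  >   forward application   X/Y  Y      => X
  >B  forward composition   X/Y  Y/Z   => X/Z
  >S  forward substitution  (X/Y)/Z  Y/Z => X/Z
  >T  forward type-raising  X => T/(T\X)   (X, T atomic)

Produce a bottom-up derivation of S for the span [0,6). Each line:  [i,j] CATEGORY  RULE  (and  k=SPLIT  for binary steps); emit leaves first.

[0,1] S/N  lex  "clearly"
[1,2] N/NP  lex  "from"
[2,3] N\PP  lex  "heard"
[3,4] NP\(N\PP)  lex  "sent"
[2,4] NP  <  k=3
[1,4] N  >  k=2
[0,4] S  >  k=1
[4,5] (S\N)\S  lex  "in"
[0,5] S\N  <  k=4
[5,6] S\(S\N)  lex  "which"
[0,6] S  <  k=5

[0,6] S   <
  [0,5] S\N   <
    [0,4] S   >
      [0,1] "clearly" : S/N
      [1,4] N   >
        [1,2] "from" : N/NP
        [2,4] NP   <
          [2,3] "heard" : N\PP
          [3,4] "sent" : NP\(N\PP)
    [4,5] "in" : (S\N)\S
  [5,6] "which" : S\(S\N)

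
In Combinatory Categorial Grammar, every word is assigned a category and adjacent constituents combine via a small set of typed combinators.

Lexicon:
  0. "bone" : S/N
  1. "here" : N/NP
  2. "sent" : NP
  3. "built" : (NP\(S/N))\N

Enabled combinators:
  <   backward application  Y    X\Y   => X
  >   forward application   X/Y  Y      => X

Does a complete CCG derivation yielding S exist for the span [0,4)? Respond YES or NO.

NO

S/N N/NP NP (NP\(S/N))\N
CKY chart[0,4] = {NP}; S ∉ chart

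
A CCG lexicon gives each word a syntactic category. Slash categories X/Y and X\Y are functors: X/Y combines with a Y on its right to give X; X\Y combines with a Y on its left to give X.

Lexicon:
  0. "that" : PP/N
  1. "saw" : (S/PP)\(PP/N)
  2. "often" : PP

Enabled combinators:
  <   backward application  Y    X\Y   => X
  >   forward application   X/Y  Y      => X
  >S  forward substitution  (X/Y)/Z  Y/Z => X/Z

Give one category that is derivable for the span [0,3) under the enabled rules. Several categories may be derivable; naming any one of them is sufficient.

[0,3] S   >
  [0,2] S/PP   <
    [0,1] "that" : PP/N
    [1,2] "saw" : (S/PP)\(PP/N)
  [2,3] "often" : PP

S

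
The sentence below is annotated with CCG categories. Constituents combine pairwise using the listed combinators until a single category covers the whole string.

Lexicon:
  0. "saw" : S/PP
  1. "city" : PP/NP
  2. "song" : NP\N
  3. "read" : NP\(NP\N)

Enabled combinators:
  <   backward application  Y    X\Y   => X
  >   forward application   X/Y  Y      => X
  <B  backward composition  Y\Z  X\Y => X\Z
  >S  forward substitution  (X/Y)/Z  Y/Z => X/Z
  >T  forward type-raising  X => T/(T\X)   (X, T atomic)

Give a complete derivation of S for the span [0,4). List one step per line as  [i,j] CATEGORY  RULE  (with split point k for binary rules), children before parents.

[0,1] S/PP  lex  "saw"
[1,2] PP/NP  lex  "city"
[2,3] NP\N  lex  "song"
[3,4] NP\(NP\N)  lex  "read"
[2,4] NP  <  k=3
[1,4] PP  >  k=2
[0,4] S  >  k=1

[0,4] S   >
  [0,1] "saw" : S/PP
  [1,4] PP   >
    [1,2] "city" : PP/NP
    [2,4] NP   <
      [2,3] "song" : NP\N
      [3,4] "read" : NP\(NP\N)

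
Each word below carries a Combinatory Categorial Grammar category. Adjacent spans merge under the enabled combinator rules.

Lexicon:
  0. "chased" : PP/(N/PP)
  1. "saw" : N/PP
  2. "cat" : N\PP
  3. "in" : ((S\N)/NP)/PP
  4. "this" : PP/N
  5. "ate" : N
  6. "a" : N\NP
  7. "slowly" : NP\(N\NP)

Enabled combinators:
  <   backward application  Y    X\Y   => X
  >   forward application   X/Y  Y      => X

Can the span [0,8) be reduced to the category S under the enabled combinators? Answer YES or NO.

YES

[0,8] S   <
  [0,3] N   <
    [0,2] PP   >
      [0,1] "chased" : PP/(N/PP)
      [1,2] "saw" : N/PP
    [2,3] "cat" : N\PP
  [3,8] S\N   >
    [3,6] (S\N)/NP   >
      [3,4] "in" : ((S\N)/NP)/PP
      [4,6] PP   >
        [4,5] "this" : PP/N
        [5,6] "ate" : N
    [6,8] NP   <
      [6,7] "a" : N\NP
      [7,8] "slowly" : NP\(N\NP)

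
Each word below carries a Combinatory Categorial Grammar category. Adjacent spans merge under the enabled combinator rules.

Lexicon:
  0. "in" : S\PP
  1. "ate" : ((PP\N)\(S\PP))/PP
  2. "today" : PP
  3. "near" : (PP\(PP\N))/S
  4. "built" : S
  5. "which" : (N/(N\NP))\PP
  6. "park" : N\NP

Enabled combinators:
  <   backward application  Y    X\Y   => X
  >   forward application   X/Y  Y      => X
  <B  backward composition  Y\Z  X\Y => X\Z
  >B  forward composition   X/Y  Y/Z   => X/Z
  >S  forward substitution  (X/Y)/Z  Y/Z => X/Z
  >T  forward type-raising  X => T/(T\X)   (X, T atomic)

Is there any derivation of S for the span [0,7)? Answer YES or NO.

S\PP ((PP\N)\(S\PP))/PP PP (PP\(PP\N))/S S (N/(N\NP))\PP N\NP
CKY chart[0,7] = {N, N/(N\N), NP/(NP\N), PP/(PP\N), S/(S\N)}; S ∉ chart

NO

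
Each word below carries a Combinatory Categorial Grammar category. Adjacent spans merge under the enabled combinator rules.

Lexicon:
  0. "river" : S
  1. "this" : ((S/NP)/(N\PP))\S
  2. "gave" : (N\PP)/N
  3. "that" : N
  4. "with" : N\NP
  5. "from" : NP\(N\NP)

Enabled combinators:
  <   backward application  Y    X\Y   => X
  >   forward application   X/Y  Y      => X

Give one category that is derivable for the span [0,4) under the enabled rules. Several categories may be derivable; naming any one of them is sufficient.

[0,6] S   >
  [0,4] S/NP   >
    [0,2] (S/NP)/(N\PP)   <
      [0,1] "river" : S
      [1,2] "this" : ((S/NP)/(N\PP))\S
    [2,4] N\PP   >
      [2,3] "gave" : (N\PP)/N
      [3,4] "that" : N
  [4,6] NP   <
    [4,5] "with" : N\NP
    [5,6] "from" : NP\(N\NP)

S/NP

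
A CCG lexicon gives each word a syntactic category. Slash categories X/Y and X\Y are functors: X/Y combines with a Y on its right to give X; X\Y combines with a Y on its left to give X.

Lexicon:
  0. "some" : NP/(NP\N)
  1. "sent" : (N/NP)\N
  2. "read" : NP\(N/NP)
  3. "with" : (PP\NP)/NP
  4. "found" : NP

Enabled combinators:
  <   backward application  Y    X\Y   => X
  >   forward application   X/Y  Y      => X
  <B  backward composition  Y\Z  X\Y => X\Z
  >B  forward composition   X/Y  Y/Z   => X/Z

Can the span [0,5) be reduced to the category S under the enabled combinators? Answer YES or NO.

NO

NP/(NP\N) (N/NP)\N NP\(N/NP) (PP\NP)/NP NP
CKY chart[0,5] = {PP}; S ∉ chart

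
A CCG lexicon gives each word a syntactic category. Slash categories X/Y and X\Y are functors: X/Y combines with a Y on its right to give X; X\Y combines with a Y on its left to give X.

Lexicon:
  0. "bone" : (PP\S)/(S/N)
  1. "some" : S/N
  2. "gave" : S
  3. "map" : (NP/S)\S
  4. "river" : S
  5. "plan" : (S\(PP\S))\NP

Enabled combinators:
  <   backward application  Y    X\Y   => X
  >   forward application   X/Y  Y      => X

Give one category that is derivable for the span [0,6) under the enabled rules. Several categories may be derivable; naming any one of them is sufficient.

[0,6] S   <
  [0,2] PP\S   >
    [0,1] "bone" : (PP\S)/(S/N)
    [1,2] "some" : S/N
  [2,6] S\(PP\S)   <
    [2,5] NP   >
      [2,4] NP/S   <
        [2,3] "gave" : S
        [3,4] "map" : (NP/S)\S
      [4,5] "river" : S
    [5,6] "plan" : (S\(PP\S))\NP

S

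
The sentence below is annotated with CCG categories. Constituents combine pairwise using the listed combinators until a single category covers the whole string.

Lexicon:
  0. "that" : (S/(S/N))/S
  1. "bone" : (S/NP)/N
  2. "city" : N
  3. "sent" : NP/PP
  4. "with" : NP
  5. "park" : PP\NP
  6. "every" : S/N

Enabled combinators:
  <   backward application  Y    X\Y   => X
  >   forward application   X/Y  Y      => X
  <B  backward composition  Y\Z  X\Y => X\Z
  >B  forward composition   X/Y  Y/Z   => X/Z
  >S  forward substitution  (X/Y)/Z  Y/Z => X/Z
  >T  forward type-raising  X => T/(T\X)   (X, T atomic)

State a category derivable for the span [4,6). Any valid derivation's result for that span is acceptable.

PP

[0,7] S   >
  [0,6] S/(S/N)   >
    [0,1] "that" : (S/(S/N))/S
    [1,6] S   >
      [1,4] S/PP   >B
        [1,3] S/NP   >
          [1,2] "bone" : (S/NP)/N
          [2,3] "city" : N
        [3,4] "sent" : NP/PP
      [4,6] PP   >
        [4,5] PP/(PP\NP)   >T
          [4,5] "with" : NP
        [5,6] "park" : PP\NP
  [6,7] "every" : S/N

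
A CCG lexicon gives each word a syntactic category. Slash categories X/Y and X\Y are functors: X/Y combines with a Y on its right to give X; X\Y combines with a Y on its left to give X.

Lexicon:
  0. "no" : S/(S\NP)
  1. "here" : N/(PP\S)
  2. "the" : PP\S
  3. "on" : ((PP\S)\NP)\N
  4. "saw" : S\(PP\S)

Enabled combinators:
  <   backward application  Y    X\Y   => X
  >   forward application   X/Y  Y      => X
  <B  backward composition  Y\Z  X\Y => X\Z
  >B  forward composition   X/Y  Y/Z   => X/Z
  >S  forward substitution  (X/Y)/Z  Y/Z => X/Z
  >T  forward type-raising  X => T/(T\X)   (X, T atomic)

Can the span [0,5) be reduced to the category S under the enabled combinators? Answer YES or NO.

YES

[0,5] S   >
  [0,1] "no" : S/(S\NP)
  [1,5] S\NP   <B
    [1,4] (PP\S)\NP   <
      [1,3] N   >
        [1,2] "here" : N/(PP\S)
        [2,3] "the" : PP\S
      [3,4] "on" : ((PP\S)\NP)\N
    [4,5] "saw" : S\(PP\S)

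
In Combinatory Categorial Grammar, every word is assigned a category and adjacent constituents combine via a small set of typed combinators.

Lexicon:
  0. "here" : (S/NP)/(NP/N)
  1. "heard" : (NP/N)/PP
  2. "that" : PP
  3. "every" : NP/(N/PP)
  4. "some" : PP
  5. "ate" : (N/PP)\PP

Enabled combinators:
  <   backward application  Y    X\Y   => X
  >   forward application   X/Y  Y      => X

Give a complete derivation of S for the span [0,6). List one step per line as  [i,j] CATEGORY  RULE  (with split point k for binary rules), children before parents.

[0,6] S   >
  [0,3] S/NP   >
    [0,1] "here" : (S/NP)/(NP/N)
    [1,3] NP/N   >
      [1,2] "heard" : (NP/N)/PP
      [2,3] "that" : PP
  [3,6] NP   >
    [3,4] "every" : NP/(N/PP)
    [4,6] N/PP   <
      [4,5] "some" : PP
      [5,6] "ate" : (N/PP)\PP

[0,1] (S/NP)/(NP/N)  lex  "here"
[1,2] (NP/N)/PP  lex  "heard"
[2,3] PP  lex  "that"
[1,3] NP/N  >  k=2
[0,3] S/NP  >  k=1
[3,4] NP/(N/PP)  lex  "every"
[4,5] PP  lex  "some"
[5,6] (N/PP)\PP  lex  "ate"
[4,6] N/PP  <  k=5
[3,6] NP  >  k=4
[0,6] S  >  k=3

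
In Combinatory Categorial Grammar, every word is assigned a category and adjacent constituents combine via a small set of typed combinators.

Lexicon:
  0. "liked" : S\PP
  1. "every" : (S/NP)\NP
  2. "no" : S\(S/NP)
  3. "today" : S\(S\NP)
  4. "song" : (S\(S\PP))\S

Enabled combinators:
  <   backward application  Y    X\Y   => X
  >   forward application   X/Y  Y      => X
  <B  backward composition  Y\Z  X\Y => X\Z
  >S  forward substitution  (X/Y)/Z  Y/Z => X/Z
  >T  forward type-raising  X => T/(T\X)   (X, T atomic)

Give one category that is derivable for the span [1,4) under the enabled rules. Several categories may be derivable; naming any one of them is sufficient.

S

[0,5] S   <
  [0,1] "liked" : S\PP
  [1,5] S\(S\PP)   <
    [1,4] S   <
      [1,3] S\NP   <B
        [1,2] "every" : (S/NP)\NP
        [2,3] "no" : S\(S/NP)
      [3,4] "today" : S\(S\NP)
    [4,5] "song" : (S\(S\PP))\S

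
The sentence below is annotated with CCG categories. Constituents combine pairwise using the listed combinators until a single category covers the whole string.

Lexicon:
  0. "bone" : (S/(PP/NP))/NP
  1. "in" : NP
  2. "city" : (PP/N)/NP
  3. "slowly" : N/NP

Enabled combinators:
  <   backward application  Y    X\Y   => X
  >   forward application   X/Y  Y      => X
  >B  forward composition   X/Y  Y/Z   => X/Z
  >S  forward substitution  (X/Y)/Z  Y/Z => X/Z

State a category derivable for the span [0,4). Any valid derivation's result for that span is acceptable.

S

[0,4] S   >
  [0,2] S/(PP/NP)   >
    [0,1] "bone" : (S/(PP/NP))/NP
    [1,2] "in" : NP
  [2,4] PP/NP   >S
    [2,3] "city" : (PP/N)/NP
    [3,4] "slowly" : N/NP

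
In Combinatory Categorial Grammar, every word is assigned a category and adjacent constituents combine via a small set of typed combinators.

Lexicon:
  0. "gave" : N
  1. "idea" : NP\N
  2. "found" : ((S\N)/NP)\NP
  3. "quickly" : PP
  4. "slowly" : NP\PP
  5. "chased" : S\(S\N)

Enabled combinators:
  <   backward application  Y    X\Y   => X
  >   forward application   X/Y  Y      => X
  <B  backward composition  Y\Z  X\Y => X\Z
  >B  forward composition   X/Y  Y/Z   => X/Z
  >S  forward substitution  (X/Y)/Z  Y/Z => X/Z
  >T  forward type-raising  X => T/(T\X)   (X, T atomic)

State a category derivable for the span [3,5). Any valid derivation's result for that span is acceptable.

[0,6] S   <
  [0,5] S\N   >
    [0,3] (S\N)/NP   <
      [0,2] NP   >
        [0,1] NP/(NP\N)   >T
          [0,1] "gave" : N
        [1,2] "idea" : NP\N
      [2,3] "found" : ((S\N)/NP)\NP
    [3,5] NP   <
      [3,4] "quickly" : PP
      [4,5] "slowly" : NP\PP
  [5,6] "chased" : S\(S\N)

NP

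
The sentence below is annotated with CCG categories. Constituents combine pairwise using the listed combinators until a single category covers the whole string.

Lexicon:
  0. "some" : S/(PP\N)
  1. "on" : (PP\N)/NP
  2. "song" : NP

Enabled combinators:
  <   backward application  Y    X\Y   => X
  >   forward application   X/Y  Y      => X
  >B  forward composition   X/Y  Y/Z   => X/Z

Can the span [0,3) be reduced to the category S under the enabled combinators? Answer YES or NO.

YES

[0,3] S   >
  [0,2] S/NP   >B
    [0,1] "some" : S/(PP\N)
    [1,2] "on" : (PP\N)/NP
  [2,3] "song" : NP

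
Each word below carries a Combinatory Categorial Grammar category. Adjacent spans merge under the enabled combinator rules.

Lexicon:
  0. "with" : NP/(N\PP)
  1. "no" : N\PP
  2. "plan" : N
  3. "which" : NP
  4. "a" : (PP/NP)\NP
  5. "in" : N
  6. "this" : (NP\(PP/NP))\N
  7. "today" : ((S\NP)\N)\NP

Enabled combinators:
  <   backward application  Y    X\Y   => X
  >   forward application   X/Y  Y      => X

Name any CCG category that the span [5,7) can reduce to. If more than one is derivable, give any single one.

[0,8] S   <
  [0,2] NP   >
    [0,1] "with" : NP/(N\PP)
    [1,2] "no" : N\PP
  [2,8] S\NP   <
    [2,3] "plan" : N
    [3,8] (S\NP)\N   <
      [3,7] NP   <
        [3,5] PP/NP   <
          [3,4] "which" : NP
          [4,5] "a" : (PP/NP)\NP
        [5,7] NP\(PP/NP)   <
          [5,6] "in" : N
          [6,7] "this" : (NP\(PP/NP))\N
      [7,8] "today" : ((S\NP)\N)\NP

NP\(PP/NP)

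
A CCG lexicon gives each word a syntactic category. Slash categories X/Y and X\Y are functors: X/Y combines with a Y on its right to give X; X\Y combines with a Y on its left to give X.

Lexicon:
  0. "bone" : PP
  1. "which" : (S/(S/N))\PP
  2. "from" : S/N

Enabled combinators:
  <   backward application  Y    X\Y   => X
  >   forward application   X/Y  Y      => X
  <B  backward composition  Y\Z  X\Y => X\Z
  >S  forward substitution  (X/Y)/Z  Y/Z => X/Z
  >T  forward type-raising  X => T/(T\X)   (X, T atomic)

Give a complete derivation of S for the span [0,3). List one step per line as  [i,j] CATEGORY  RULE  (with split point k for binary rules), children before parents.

[0,1] PP  lex  "bone"
[1,2] (S/(S/N))\PP  lex  "which"
[0,2] S/(S/N)  <  k=1
[2,3] S/N  lex  "from"
[0,3] S  >  k=2

[0,3] S   >
  [0,2] S/(S/N)   <
    [0,1] "bone" : PP
    [1,2] "which" : (S/(S/N))\PP
  [2,3] "from" : S/N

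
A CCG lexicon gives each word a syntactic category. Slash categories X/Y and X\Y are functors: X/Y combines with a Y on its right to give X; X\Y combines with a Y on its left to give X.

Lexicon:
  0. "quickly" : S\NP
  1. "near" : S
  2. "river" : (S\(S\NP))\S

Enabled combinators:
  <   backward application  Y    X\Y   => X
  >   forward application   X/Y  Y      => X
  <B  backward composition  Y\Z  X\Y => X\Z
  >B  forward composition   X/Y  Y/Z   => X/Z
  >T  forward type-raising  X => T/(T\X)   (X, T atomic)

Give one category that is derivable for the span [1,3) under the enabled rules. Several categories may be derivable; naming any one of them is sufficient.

[0,3] S   <
  [0,1] "quickly" : S\NP
  [1,3] S\(S\NP)   <
    [1,2] "near" : S
    [2,3] "river" : (S\(S\NP))\S

S\(S\NP)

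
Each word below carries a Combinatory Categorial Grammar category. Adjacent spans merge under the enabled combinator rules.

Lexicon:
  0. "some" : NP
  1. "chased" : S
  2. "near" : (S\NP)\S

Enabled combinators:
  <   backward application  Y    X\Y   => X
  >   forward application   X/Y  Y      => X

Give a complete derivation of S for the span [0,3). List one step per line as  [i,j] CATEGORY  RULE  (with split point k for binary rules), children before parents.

[0,1] NP  lex  "some"
[1,2] S  lex  "chased"
[2,3] (S\NP)\S  lex  "near"
[1,3] S\NP  <  k=2
[0,3] S  <  k=1

[0,3] S   <
  [0,1] "some" : NP
  [1,3] S\NP   <
    [1,2] "chased" : S
    [2,3] "near" : (S\NP)\S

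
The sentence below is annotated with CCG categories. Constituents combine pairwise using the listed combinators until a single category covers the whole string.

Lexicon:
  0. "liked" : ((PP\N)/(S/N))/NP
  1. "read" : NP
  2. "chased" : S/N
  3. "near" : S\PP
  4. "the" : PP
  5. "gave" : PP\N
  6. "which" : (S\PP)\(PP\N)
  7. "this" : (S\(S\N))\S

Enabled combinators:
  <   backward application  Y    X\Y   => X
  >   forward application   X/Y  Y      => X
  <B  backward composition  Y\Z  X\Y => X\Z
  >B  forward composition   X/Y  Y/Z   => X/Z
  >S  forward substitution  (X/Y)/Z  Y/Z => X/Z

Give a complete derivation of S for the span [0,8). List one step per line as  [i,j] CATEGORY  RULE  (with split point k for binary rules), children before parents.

[0,1] ((PP\N)/(S/N))/NP  lex  "liked"
[1,2] NP  lex  "read"
[0,2] (PP\N)/(S/N)  >  k=1
[2,3] S/N  lex  "chased"
[0,3] PP\N  >  k=2
[3,4] S\PP  lex  "near"
[0,4] S\N  <B  k=3
[4,5] PP  lex  "the"
[5,6] PP\N  lex  "gave"
[6,7] (S\PP)\(PP\N)  lex  "which"
[5,7] S\PP  <  k=6
[4,7] S  <  k=5
[7,8] (S\(S\N))\S  lex  "this"
[4,8] S\(S\N)  <  k=7
[0,8] S  <  k=4

[0,8] S   <
  [0,4] S\N   <B
    [0,3] PP\N   >
      [0,2] (PP\N)/(S/N)   >
        [0,1] "liked" : ((PP\N)/(S/N))/NP
        [1,2] "read" : NP
      [2,3] "chased" : S/N
    [3,4] "near" : S\PP
  [4,8] S\(S\N)   <
    [4,7] S   <
      [4,5] "the" : PP
      [5,7] S\PP   <
        [5,6] "gave" : PP\N
        [6,7] "which" : (S\PP)\(PP\N)
    [7,8] "this" : (S\(S\N))\S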